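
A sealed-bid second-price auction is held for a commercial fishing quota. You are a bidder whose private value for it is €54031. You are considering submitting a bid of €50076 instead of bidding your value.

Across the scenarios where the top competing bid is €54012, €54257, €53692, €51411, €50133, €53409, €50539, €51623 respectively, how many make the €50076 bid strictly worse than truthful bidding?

7

The deviation hurts exactly when the highest competing bid lies strictly between €50076 and €54031 — underbidding then forfeits a profitable win.
€54012: inside the interval → strictly worse (loss €19).
€54257: above both → same outcome either way.
€53692: inside the interval → strictly worse (loss €339).
€51411: inside the interval → strictly worse (loss €2620).
€50133: inside the interval → strictly worse (loss €3898).
€53409: inside the interval → strictly worse (loss €622).
€50539: inside the interval → strictly worse (loss €3492).
€51623: inside the interval → strictly worse (loss €2408).
Count: 7.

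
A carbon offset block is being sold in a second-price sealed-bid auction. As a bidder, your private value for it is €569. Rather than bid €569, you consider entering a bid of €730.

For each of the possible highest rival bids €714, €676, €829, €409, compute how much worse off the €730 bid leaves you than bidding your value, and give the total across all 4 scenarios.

The deviation costs you only when the competing bid falls strictly between €569 and €730; elsewhere both bids give the same outcome.
€714: truthful payoff €0, deviation payoff −€145 → loss €145.
€676: truthful payoff €0, deviation payoff −€107 → loss €107.
€829: outcomes coincide → loss €0.
€409: outcomes coincide → loss €0.
Total loss = €145 + €107 = €252.

€252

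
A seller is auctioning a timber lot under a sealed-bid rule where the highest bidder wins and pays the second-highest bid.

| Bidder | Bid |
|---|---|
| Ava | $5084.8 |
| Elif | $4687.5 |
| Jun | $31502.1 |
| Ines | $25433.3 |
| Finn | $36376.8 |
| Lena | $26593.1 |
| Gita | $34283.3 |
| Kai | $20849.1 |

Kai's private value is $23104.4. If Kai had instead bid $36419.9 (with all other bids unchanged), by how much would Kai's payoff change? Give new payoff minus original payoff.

−$13272.4

The highest bid among the other bidders is $36376.8; Kai's bid doesn't change that.
Original bid $20849.1: Kai is not highest (top rival bid is $36376.8); payoff $0.
Alternative bid $36419.9: Kai is highest, pays the top rival bid $36376.8; payoff $23104.4 − $36376.8 = −$13272.4.
Change in payoff = −$13272.4 − ($0) = −$13272.4.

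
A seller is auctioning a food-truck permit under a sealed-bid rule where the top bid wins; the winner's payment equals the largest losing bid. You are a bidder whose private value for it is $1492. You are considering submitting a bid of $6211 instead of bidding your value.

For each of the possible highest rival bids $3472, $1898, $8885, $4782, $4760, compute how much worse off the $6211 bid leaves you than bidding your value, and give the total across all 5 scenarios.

The deviation costs you only when the competing bid falls strictly between $1492 and $6211; elsewhere both bids give the same outcome.
$3472: truthful payoff $0, deviation payoff −$1980 → loss $1980.
$1898: truthful payoff $0, deviation payoff −$406 → loss $406.
$8885: outcomes coincide → loss $0.
$4782: truthful payoff $0, deviation payoff −$3290 → loss $3290.
$4760: truthful payoff $0, deviation payoff −$3268 → loss $3268.
Total loss = $1980 + $406 + $3290 + $3268 = $8944.

$8944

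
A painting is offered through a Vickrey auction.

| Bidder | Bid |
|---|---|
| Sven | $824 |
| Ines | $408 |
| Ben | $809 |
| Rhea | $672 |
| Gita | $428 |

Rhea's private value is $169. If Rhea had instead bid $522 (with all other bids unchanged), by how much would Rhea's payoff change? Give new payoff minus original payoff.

The highest bid among the other bidders is $824; Rhea's bid doesn't change that.
Original bid $672: Rhea is not highest (top rival bid is $824); payoff $0.
Alternative bid $522: Rhea is not highest (top rival bid is $824); payoff $0.
Change in payoff = $0 − ($0) = $0.

$0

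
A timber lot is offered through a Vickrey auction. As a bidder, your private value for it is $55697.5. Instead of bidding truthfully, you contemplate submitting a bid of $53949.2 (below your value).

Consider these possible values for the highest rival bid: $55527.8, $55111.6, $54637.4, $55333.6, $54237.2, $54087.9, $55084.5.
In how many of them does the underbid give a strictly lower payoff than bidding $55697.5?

7

The deviation hurts exactly when the highest competing bid lies strictly between $53949.2 and $55697.5 — underbidding then forfeits a profitable win.
$55527.8: inside the interval → strictly worse (loss $169.7).
$55111.6: inside the interval → strictly worse (loss $585.9).
$54637.4: inside the interval → strictly worse (loss $1060.1).
$55333.6: inside the interval → strictly worse (loss $363.9).
$54237.2: inside the interval → strictly worse (loss $1460.3).
$54087.9: inside the interval → strictly worse (loss $1609.6).
$55084.5: inside the interval → strictly worse (loss $613).
Count: 7.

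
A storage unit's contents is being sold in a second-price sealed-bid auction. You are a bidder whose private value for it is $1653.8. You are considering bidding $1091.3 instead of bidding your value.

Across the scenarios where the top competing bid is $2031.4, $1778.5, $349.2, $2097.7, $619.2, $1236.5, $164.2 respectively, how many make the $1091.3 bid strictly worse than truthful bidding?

1

The deviation hurts exactly when the highest competing bid lies strictly between $1091.3 and $1653.8 — underbidding then forfeits a profitable win.
$2031.4: above both → same outcome either way.
$1778.5: above both → same outcome either way.
$349.2: below both → same outcome either way.
$2097.7: above both → same outcome either way.
$619.2: below both → same outcome either way.
$1236.5: inside the interval → strictly worse (loss $417.3).
$164.2: below both → same outcome either way.
Count: 1.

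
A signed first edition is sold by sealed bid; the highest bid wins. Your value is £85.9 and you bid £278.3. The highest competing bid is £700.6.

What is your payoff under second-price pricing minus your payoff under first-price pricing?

£0

Your bid £278.3 is below £700.6, so you lose under either rule.
Payoff is £0 in both cases; difference = £0.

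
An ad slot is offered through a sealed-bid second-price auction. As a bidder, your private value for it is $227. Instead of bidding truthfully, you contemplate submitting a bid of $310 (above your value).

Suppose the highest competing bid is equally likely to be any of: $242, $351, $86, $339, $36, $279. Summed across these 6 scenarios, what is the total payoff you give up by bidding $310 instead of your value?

$67

The deviation costs you only when the competing bid falls strictly between $227 and $310; elsewhere both bids give the same outcome.
$242: truthful payoff $0, deviation payoff −$15 → loss $15.
$351: outcomes coincide → loss $0.
$86: outcomes coincide → loss $0.
$339: outcomes coincide → loss $0.
$36: outcomes coincide → loss $0.
$279: truthful payoff $0, deviation payoff −$52 → loss $52.
Total loss = $15 + $52 = $67.
In a second-price auction your bid sets only whether you win, not what you pay, so bidding your true value is weakly dominant.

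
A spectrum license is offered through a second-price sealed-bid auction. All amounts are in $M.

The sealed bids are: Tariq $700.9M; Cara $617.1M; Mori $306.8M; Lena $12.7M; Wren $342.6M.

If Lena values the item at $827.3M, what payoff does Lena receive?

$0M

Highest bid: Tariq at $700.9M, so Tariq wins.
Second-highest bid: Cara at $617.1M — that is the price the winner pays.
Lena did not win, so Lena pays nothing and receives nothing: payoff $0M.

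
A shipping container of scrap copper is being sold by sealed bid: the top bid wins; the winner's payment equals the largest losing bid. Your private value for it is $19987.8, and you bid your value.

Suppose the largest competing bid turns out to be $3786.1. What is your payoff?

$16201.7

Your bid $19987.8 exceeds the highest competing bid $3786.1, so you win.
In a second-price auction the winner pays the second-highest bid, $3786.1.
Payoff = value − price = $19987.8 − $3786.1 = $16201.7.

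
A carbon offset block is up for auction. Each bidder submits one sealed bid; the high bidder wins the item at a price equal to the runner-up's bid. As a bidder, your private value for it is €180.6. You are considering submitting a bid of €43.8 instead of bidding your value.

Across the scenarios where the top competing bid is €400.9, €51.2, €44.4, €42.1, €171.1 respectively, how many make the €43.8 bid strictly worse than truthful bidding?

The deviation hurts exactly when the highest competing bid lies strictly between €43.8 and €180.6 — underbidding then forfeits a profitable win.
€400.9: above both → same outcome either way.
€51.2: inside the interval → strictly worse (loss €129.4).
€44.4: inside the interval → strictly worse (loss €136.2).
€42.1: below both → same outcome either way.
€171.1: inside the interval → strictly worse (loss €9.5).
Count: 3.

3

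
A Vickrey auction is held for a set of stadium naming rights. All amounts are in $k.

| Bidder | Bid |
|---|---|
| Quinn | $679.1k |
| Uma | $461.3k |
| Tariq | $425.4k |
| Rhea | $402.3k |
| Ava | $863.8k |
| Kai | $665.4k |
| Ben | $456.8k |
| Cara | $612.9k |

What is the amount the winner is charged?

Highest bid: Ava at $863.8k, so Ava wins.
Second-highest bid: Quinn at $679.1k — that is the price the winner pays.

$679.1k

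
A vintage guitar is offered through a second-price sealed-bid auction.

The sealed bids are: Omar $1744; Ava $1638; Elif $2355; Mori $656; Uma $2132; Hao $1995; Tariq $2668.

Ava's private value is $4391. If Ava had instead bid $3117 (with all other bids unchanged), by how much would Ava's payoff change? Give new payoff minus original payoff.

$1723

The highest bid among the other bidders is $2668; Ava's bid doesn't change that.
Original bid $1638: Ava is not highest (top rival bid is $2668); payoff $0.
Alternative bid $3117: Ava is highest, pays the top rival bid $2668; payoff $4391 − $2668 = $1723.
Change in payoff = $1723 − ($0) = $1723.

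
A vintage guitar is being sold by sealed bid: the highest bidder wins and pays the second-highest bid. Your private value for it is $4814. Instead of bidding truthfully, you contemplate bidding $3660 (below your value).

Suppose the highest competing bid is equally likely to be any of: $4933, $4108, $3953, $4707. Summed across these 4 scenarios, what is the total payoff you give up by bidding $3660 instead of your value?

$1674

The deviation costs you only when the competing bid falls strictly between $3660 and $4814; elsewhere both bids give the same outcome.
$4933: outcomes coincide → loss $0.
$4108: truthful payoff $706, deviation payoff $0 → loss $706.
$3953: truthful payoff $861, deviation payoff $0 → loss $861.
$4707: truthful payoff $107, deviation payoff $0 → loss $107.
Total loss = $706 + $861 + $107 = $1674.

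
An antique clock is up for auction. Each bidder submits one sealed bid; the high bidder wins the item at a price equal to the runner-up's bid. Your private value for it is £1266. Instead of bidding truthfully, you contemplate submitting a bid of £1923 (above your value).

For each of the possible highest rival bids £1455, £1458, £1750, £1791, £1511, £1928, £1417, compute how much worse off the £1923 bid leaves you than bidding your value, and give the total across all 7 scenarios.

The deviation costs you only when the competing bid falls strictly between £1266 and £1923; elsewhere both bids give the same outcome.
£1455: truthful payoff £0, deviation payoff −£189 → loss £189.
£1458: truthful payoff £0, deviation payoff −£192 → loss £192.
£1750: truthful payoff £0, deviation payoff −£484 → loss £484.
£1791: truthful payoff £0, deviation payoff −£525 → loss £525.
£1511: truthful payoff £0, deviation payoff −£245 → loss £245.
£1928: outcomes coincide → loss £0.
£1417: truthful payoff £0, deviation payoff −£151 → loss £151.
Total loss = £189 + £192 + £484 + £525 + £245 + £151 = £1786.
Truthful bidding weakly dominates here: raising your bid can only win items priced above your value, and lowering it can only forfeit items priced below.

£1786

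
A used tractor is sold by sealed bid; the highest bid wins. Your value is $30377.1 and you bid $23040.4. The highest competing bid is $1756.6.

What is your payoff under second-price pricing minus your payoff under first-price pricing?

$21283.8

You have the highest bid, so you win under either rule.
Second-price: pay $1756.6 → payoff $28620.5.
First-price: pay your own bid $23040.4 → payoff $7336.7.
Difference = $28620.5 − ($7336.7) = $21283.8.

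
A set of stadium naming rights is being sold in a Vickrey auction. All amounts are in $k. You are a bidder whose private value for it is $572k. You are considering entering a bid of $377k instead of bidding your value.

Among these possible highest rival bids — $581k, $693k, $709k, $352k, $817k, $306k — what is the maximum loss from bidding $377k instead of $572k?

$581k: same outcome either way → loss $0k.
$693k: same outcome either way → loss $0k.
$709k: same outcome either way → loss $0k.
$352k: same outcome either way → loss $0k.
$817k: same outcome either way → loss $0k.
$306k: same outcome either way → loss $0k.
Maximum loss: $0k.

$0k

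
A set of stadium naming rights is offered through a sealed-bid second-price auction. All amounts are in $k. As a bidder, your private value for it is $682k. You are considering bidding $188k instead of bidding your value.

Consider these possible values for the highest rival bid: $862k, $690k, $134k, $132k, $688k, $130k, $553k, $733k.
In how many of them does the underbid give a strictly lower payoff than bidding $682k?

The deviation hurts exactly when the highest competing bid lies strictly between $188k and $682k — underbidding then forfeits a profitable win.
$862k: above both → same outcome either way.
$690k: above both → same outcome either way.
$134k: below both → same outcome either way.
$132k: below both → same outcome either way.
$688k: above both → same outcome either way.
$130k: below both → same outcome either way.
$553k: inside the interval → strictly worse (loss $129k).
$733k: above both → same outcome either way.
Count: 1.

1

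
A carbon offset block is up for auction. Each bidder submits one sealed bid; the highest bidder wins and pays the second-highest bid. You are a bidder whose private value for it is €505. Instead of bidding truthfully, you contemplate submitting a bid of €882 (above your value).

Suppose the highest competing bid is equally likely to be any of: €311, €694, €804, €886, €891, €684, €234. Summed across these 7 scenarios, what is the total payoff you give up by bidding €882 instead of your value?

€667

The deviation costs you only when the competing bid falls strictly between €505 and €882; elsewhere both bids give the same outcome.
€311: outcomes coincide → loss €0.
€694: truthful payoff €0, deviation payoff −€189 → loss €189.
€804: truthful payoff €0, deviation payoff −€299 → loss €299.
€886: outcomes coincide → loss €0.
€891: outcomes coincide → loss €0.
€684: truthful payoff €0, deviation payoff −€179 → loss €179.
€234: outcomes coincide → loss €0.
Total loss = €189 + €299 + €179 = €667.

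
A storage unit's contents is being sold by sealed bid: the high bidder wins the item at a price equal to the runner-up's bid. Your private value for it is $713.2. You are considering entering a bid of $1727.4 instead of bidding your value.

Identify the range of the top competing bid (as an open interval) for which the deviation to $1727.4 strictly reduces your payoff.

($713.2, $1727.4)

If the competing bid is below $713.2, both bids win at the same price — no difference.
If it is above $1727.4, both bids lose — no difference.
If it lies strictly between $713.2 and $1727.4, bidding your value loses (payoff 0) while bidding $1727.4 wins at a price above your value (payoff negative).
So the deviation strictly hurts on the open interval ($713.2, $1727.4).
Because the price is fixed by the runner-up's bid, deviating from your value can only change a good outcome into a bad one — never the reverse.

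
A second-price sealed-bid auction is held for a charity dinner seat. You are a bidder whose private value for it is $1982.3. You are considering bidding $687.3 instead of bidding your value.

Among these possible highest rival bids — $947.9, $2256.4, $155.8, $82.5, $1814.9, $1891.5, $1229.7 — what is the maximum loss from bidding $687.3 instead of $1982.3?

$1034.4

$947.9: truthful gives $1034.4, deviation gives $0 → loss $1034.4.
$2256.4: same outcome either way → loss $0.
$155.8: same outcome either way → loss $0.
$82.5: same outcome either way → loss $0.
$1814.9: truthful gives $167.4, deviation gives $0 → loss $167.4.
$1891.5: truthful gives $90.8, deviation gives $0 → loss $90.8.
$1229.7: truthful gives $752.6, deviation gives $0 → loss $752.6.
Maximum loss: $1034.4.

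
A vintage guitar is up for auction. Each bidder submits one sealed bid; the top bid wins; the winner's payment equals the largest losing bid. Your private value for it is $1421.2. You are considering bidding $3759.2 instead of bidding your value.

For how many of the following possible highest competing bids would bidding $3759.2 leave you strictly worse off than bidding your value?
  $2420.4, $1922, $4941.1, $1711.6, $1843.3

4

The deviation hurts exactly when the highest competing bid lies strictly between $1421.2 and $3759.2 — overbidding then wins at a price above your value.
$2420.4: inside the interval → strictly worse (loss $999.2).
$1922: inside the interval → strictly worse (loss $500.8).
$4941.1: above both → same outcome either way.
$1711.6: inside the interval → strictly worse (loss $290.4).
$1843.3: inside the interval → strictly worse (loss $422.1).
Count: 4.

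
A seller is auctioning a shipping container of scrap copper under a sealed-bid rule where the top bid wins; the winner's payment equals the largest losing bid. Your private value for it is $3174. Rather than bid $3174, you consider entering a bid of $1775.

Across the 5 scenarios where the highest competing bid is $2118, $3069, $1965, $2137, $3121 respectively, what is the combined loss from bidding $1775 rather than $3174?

$3460

The deviation costs you only when the competing bid falls strictly between $1775 and $3174; elsewhere both bids give the same outcome.
$2118: truthful payoff $1056, deviation payoff $0 → loss $1056.
$3069: truthful payoff $105, deviation payoff $0 → loss $105.
$1965: truthful payoff $1209, deviation payoff $0 → loss $1209.
$2137: truthful payoff $1037, deviation payoff $0 → loss $1037.
$3121: truthful payoff $53, deviation payoff $0 → loss $53.
Total loss = $1056 + $105 + $1209 + $1037 + $53 = $3460.
In a second-price auction your bid sets only whether you win, not what you pay, so bidding your true value is weakly dominant.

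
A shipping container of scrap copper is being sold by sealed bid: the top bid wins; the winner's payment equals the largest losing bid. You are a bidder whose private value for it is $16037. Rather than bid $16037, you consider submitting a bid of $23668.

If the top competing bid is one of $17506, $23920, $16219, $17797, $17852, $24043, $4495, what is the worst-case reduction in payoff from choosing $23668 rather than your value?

$17506: truthful gives $0, deviation gives −$1469 → loss $1469.
$23920: same outcome either way → loss $0.
$16219: truthful gives $0, deviation gives −$182 → loss $182.
$17797: truthful gives $0, deviation gives −$1760 → loss $1760.
$17852: truthful gives $0, deviation gives −$1815 → loss $1815.
$24043: same outcome either way → loss $0.
$4495: same outcome either way → loss $0.
Maximum loss: $1815.

$1815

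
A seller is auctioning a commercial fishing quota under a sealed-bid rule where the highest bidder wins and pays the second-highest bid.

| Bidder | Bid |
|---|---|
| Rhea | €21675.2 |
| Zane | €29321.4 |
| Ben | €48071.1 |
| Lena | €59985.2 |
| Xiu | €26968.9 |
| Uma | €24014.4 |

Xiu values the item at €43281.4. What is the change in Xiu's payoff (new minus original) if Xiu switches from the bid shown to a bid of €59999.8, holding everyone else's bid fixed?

−€16703.8

The highest bid among the other bidders is €59985.2; Xiu's bid doesn't change that.
Original bid €26968.9: Xiu is not highest (top rival bid is €59985.2); payoff €0.
Alternative bid €59999.8: Xiu is highest, pays the top rival bid €59985.2; payoff €43281.4 − €59985.2 = −€16703.8.
Change in payoff = −€16703.8 − (€0) = −€16703.8.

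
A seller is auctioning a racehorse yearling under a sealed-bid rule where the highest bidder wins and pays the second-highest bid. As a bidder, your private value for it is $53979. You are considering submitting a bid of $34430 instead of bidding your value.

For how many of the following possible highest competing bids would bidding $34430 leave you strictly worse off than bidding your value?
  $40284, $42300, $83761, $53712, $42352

4

The deviation hurts exactly when the highest competing bid lies strictly between $34430 and $53979 — underbidding then forfeits a profitable win.
$40284: inside the interval → strictly worse (loss $13695).
$42300: inside the interval → strictly worse (loss $11679).
$83761: above both → same outcome either way.
$53712: inside the interval → strictly worse (loss $267).
$42352: inside the interval → strictly worse (loss $11627).
Count: 4.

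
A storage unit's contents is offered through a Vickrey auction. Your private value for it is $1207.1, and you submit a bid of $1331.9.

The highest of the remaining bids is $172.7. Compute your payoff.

Your bid $1331.9 exceeds the highest competing bid $172.7, so you win.
In a second-price auction the winner pays the second-highest bid, $172.7.
Payoff = value − price = $1207.1 − $172.7 = $1034.4.

$1034.4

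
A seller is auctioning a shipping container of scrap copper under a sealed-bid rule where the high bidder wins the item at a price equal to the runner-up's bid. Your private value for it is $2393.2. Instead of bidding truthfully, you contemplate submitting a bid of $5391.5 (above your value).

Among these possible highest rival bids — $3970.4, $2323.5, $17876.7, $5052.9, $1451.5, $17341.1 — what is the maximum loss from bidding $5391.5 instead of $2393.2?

$2659.7

$3970.4: truthful gives $0, deviation gives −$1577.2 → loss $1577.2.
$2323.5: same outcome either way → loss $0.
$17876.7: same outcome either way → loss $0.
$5052.9: truthful gives $0, deviation gives −$2659.7 → loss $2659.7.
$1451.5: same outcome either way → loss $0.
$17341.1: same outcome either way → loss $0.
Maximum loss: $2659.7.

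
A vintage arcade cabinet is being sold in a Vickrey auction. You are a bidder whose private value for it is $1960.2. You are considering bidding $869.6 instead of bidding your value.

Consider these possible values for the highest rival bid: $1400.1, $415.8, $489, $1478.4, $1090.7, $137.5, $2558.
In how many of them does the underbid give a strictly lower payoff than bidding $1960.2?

3

The deviation hurts exactly when the highest competing bid lies strictly between $869.6 and $1960.2 — underbidding then forfeits a profitable win.
$1400.1: inside the interval → strictly worse (loss $560.1).
$415.8: below both → same outcome either way.
$489: below both → same outcome either way.
$1478.4: inside the interval → strictly worse (loss $481.8).
$1090.7: inside the interval → strictly worse (loss $869.5).
$137.5: below both → same outcome either way.
$2558: above both → same outcome either way.
Count: 3.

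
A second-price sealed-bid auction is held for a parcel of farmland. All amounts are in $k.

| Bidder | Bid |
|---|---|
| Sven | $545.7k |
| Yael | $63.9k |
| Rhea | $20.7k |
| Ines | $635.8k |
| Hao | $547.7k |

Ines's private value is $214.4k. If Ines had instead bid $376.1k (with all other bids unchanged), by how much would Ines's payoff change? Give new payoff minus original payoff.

$333.3k

The highest bid among the other bidders is $547.7k; Ines's bid doesn't change that.
Original bid $635.8k: Ines is highest, pays the top rival bid $547.7k; payoff $214.4k − $547.7k = −$333.3k.
Alternative bid $376.1k: Ines is not highest (top rival bid is $547.7k); payoff $0k.
Change in payoff = $0k − (−$333.3k) = $333.3k.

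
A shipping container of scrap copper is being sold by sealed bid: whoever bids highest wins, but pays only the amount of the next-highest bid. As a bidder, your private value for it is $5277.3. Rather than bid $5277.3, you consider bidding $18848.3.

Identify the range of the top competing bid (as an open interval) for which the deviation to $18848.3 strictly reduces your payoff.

If the competing bid is below $5277.3, both bids win at the same price — no difference.
If it is above $18848.3, both bids lose — no difference.
If it lies strictly between $5277.3 and $18848.3, bidding your value loses (payoff 0) while bidding $18848.3 wins at a price above your value (payoff negative).
So the deviation strictly hurts on the open interval ($5277.3, $18848.3).
Truthful bidding weakly dominates here: raising your bid can only win items priced above your value, and lowering it can only forfeit items priced below.

($5277.3, $18848.3)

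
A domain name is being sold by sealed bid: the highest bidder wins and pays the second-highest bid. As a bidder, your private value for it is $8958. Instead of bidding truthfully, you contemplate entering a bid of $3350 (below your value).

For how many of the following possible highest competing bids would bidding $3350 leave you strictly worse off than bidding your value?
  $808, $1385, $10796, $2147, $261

0

The deviation hurts exactly when the highest competing bid lies strictly between $3350 and $8958 — underbidding then forfeits a profitable win.
$808: below both → same outcome either way.
$1385: below both → same outcome either way.
$10796: above both → same outcome either way.
$2147: below both → same outcome either way.
$261: below both → same outcome either way.
Count: 0.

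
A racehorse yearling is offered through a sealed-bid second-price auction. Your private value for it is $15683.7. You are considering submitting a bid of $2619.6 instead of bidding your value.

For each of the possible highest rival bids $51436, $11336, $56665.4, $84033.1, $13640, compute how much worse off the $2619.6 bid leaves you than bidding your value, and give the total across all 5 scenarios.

$6391.4

The deviation costs you only when the competing bid falls strictly between $2619.6 and $15683.7; elsewhere both bids give the same outcome.
$51436: outcomes coincide → loss $0.
$11336: truthful payoff $4347.7, deviation payoff $0 → loss $4347.7.
$56665.4: outcomes coincide → loss $0.
$84033.1: outcomes coincide → loss $0.
$13640: truthful payoff $2043.7, deviation payoff $0 → loss $2043.7.
Total loss = $4347.7 + $2043.7 = $6391.4.
Truthful bidding weakly dominates here: raising your bid can only win items priced above your value, and lowering it can only forfeit items priced below.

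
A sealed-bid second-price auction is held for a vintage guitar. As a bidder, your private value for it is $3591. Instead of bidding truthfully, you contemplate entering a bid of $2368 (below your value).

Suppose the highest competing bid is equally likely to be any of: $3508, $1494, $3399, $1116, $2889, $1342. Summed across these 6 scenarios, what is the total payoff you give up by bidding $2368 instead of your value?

The deviation costs you only when the competing bid falls strictly between $2368 and $3591; elsewhere both bids give the same outcome.
$3508: truthful payoff $83, deviation payoff $0 → loss $83.
$1494: outcomes coincide → loss $0.
$3399: truthful payoff $192, deviation payoff $0 → loss $192.
$1116: outcomes coincide → loss $0.
$2889: truthful payoff $702, deviation payoff $0 → loss $702.
$1342: outcomes coincide → loss $0.
Total loss = $83 + $192 + $702 = $977.

$977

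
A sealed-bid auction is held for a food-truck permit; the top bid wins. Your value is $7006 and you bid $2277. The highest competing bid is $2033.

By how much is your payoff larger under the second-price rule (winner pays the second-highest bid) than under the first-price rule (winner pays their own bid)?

$244

You have the highest bid, so you win under either rule.
Second-price: pay $2033 → payoff $4973.
First-price: pay your own bid $2277 → payoff $4729.
Difference = $4973 − ($4729) = $244.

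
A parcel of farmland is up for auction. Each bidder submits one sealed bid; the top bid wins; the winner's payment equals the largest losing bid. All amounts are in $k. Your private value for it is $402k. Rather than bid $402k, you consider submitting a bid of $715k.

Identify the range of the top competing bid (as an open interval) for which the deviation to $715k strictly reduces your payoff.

($402k, $715k)

If the competing bid is below $402k, both bids win at the same price — no difference.
If it is above $715k, both bids lose — no difference.
If it lies strictly between $402k and $715k, bidding your value loses (payoff 0) while bidding $715k wins at a price above your value (payoff negative).
So the deviation strictly hurts on the open interval ($402k, $715k).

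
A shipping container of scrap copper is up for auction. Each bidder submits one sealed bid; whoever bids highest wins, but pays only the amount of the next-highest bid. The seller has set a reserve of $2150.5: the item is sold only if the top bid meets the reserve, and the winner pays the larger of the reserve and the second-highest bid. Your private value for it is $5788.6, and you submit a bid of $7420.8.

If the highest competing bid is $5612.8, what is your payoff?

Your bid $7420.8 is the highest and exceeds the reserve.
Price = max(second-highest bid, reserve) = max($5612.8, $2150.5) = $5612.8.
Payoff = $5788.6 − $5612.8 = $175.8.

$175.8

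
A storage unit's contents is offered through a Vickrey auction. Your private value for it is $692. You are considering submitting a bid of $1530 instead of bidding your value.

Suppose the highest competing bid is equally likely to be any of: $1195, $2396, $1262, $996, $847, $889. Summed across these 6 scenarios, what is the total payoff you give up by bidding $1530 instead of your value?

$1729

The deviation costs you only when the competing bid falls strictly between $692 and $1530; elsewhere both bids give the same outcome.
$1195: truthful payoff $0, deviation payoff −$503 → loss $503.
$2396: outcomes coincide → loss $0.
$1262: truthful payoff $0, deviation payoff −$570 → loss $570.
$996: truthful payoff $0, deviation payoff −$304 → loss $304.
$847: truthful payoff $0, deviation payoff −$155 → loss $155.
$889: truthful payoff $0, deviation payoff −$197 → loss $197.
Total loss = $503 + $570 + $304 + $155 + $197 = $1729.
In a second-price auction your bid sets only whether you win, not what you pay, so bidding your true value is weakly dominant.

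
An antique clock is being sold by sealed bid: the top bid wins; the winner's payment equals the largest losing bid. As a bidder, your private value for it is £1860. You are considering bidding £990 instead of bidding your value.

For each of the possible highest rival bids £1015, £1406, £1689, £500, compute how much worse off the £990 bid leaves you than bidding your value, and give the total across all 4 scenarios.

The deviation costs you only when the competing bid falls strictly between £990 and £1860; elsewhere both bids give the same outcome.
£1015: truthful payoff £845, deviation payoff £0 → loss £845.
£1406: truthful payoff £454, deviation payoff £0 → loss £454.
£1689: truthful payoff £171, deviation payoff £0 → loss £171.
£500: outcomes coincide → loss £0.
Total loss = £845 + £454 + £171 = £1470.

£1470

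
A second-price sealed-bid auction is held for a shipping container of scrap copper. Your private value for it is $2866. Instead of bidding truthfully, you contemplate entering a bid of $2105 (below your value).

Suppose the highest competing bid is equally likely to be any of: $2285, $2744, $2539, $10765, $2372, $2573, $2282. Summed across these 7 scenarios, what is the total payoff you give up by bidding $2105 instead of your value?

The deviation costs you only when the competing bid falls strictly between $2105 and $2866; elsewhere both bids give the same outcome.
$2285: truthful payoff $581, deviation payoff $0 → loss $581.
$2744: truthful payoff $122, deviation payoff $0 → loss $122.
$2539: truthful payoff $327, deviation payoff $0 → loss $327.
$10765: outcomes coincide → loss $0.
$2372: truthful payoff $494, deviation payoff $0 → loss $494.
$2573: truthful payoff $293, deviation payoff $0 → loss $293.
$2282: truthful payoff $584, deviation payoff $0 → loss $584.
Total loss = $581 + $122 + $327 + $494 + $293 + $584 = $2401.

$2401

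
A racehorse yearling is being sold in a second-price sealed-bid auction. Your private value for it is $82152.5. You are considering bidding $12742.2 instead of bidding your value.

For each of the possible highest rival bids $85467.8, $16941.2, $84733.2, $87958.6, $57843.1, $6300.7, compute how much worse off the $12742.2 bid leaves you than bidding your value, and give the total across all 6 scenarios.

The deviation costs you only when the competing bid falls strictly between $12742.2 and $82152.5; elsewhere both bids give the same outcome.
$85467.8: outcomes coincide → loss $0.
$16941.2: truthful payoff $65211.3, deviation payoff $0 → loss $65211.3.
$84733.2: outcomes coincide → loss $0.
$87958.6: outcomes coincide → loss $0.
$57843.1: truthful payoff $24309.4, deviation payoff $0 → loss $24309.4.
$6300.7: outcomes coincide → loss $0.
Total loss = $65211.3 + $24309.4 = $89520.7.

$89520.7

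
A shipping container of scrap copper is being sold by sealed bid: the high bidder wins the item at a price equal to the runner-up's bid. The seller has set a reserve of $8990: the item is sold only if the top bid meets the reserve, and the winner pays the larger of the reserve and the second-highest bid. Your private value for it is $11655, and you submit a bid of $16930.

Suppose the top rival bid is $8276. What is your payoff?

$2665

Your bid $16930 is the highest and exceeds the reserve.
Price = max(second-highest bid, reserve) = max($8276, $8990) = $8990.
Payoff = $11655 − $8990 = $2665.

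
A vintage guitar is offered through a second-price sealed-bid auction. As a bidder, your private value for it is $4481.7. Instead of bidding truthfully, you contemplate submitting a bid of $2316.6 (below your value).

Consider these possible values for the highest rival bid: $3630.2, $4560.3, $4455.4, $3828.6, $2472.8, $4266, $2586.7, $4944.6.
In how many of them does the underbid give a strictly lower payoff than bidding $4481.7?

6

The deviation hurts exactly when the highest competing bid lies strictly between $2316.6 and $4481.7 — underbidding then forfeits a profitable win.
$3630.2: inside the interval → strictly worse (loss $851.5).
$4560.3: above both → same outcome either way.
$4455.4: inside the interval → strictly worse (loss $26.3).
$3828.6: inside the interval → strictly worse (loss $653.1).
$2472.8: inside the interval → strictly worse (loss $2008.9).
$4266: inside the interval → strictly worse (loss $215.7).
$2586.7: inside the interval → strictly worse (loss $1895).
$4944.6: above both → same outcome either way.
Count: 6.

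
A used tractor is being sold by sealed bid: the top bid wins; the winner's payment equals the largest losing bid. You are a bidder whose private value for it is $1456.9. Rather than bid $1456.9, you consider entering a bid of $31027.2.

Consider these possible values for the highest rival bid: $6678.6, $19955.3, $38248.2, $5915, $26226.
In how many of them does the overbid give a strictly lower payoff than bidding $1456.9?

4

The deviation hurts exactly when the highest competing bid lies strictly between $1456.9 and $31027.2 — overbidding then wins at a price above your value.
$6678.6: inside the interval → strictly worse (loss $5221.7).
$19955.3: inside the interval → strictly worse (loss $18498.4).
$38248.2: above both → same outcome either way.
$5915: inside the interval → strictly worse (loss $4458.1).
$26226: inside the interval → strictly worse (loss $24769.1).
Count: 4.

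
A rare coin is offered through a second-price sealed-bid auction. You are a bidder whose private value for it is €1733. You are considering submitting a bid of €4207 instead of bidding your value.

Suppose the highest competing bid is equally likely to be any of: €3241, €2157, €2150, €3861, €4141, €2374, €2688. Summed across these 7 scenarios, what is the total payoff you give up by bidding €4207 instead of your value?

The deviation costs you only when the competing bid falls strictly between €1733 and €4207; elsewhere both bids give the same outcome.
€3241: truthful payoff €0, deviation payoff −€1508 → loss €1508.
€2157: truthful payoff €0, deviation payoff −€424 → loss €424.
€2150: truthful payoff €0, deviation payoff −€417 → loss €417.
€3861: truthful payoff €0, deviation payoff −€2128 → loss €2128.
€4141: truthful payoff €0, deviation payoff −€2408 → loss €2408.
€2374: truthful payoff €0, deviation payoff −€641 → loss €641.
€2688: truthful payoff €0, deviation payoff −€955 → loss €955.
Total loss = €1508 + €424 + €417 + €2128 + €2408 + €641 + €955 = €8481.

€8481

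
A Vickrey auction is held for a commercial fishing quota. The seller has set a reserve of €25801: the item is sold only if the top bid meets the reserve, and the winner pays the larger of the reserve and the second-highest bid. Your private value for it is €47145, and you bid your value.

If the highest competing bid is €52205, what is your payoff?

€0

Your bid €47145 is below the highest competing bid €52205, so you lose. Payoff €0.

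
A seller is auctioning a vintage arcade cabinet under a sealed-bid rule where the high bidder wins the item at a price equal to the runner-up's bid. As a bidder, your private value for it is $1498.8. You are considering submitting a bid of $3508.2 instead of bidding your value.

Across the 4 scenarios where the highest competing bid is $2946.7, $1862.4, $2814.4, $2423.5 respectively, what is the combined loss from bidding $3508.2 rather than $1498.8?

$4051.8

The deviation costs you only when the competing bid falls strictly between $1498.8 and $3508.2; elsewhere both bids give the same outcome.
$2946.7: truthful payoff $0, deviation payoff −$1447.9 → loss $1447.9.
$1862.4: truthful payoff $0, deviation payoff −$363.6 → loss $363.6.
$2814.4: truthful payoff $0, deviation payoff −$1315.6 → loss $1315.6.
$2423.5: truthful payoff $0, deviation payoff −$924.7 → loss $924.7.
Total loss = $1447.9 + $363.6 + $1315.6 + $924.7 = $4051.8.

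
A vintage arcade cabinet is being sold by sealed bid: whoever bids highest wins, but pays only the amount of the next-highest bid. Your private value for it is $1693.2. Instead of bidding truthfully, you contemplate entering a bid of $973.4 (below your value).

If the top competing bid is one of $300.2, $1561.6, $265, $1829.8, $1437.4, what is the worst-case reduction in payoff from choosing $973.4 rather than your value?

$255.8

$300.2: same outcome either way → loss $0.
$1561.6: truthful gives $131.6, deviation gives $0 → loss $131.6.
$265: same outcome either way → loss $0.
$1829.8: same outcome either way → loss $0.
$1437.4: truthful gives $255.8, deviation gives $0 → loss $255.8.
Maximum loss: $255.8.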